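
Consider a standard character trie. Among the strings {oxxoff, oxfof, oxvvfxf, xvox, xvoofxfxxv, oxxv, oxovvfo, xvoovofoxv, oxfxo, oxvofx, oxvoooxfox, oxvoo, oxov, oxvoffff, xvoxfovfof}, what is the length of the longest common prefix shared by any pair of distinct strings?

5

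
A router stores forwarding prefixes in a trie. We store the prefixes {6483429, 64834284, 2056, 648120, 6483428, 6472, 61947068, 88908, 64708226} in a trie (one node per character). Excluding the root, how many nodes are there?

35

For each word, the new-node count is its length minus the longest prefix already in the trie:
  "6483429" → 7 new (6, 4, 8, 3, 4, 2, 9)
  "64834284" → prefix "648342" already present; 2 new (8, 4)
  "2056" → 4 new (2, 0, 5, 6)
  "648120" → prefix "648" already present; 3 new (1, 2, 0)
  "6483428" → prefix "6483428" already present; 0 new (none)
  "6472" → prefix "64" already present; 2 new (7, 2)
  "61947068" → prefix "6" already present; 7 new (1, 9, 4, 7, 0, 6, 8)
  "88908" → 5 new (8, 8, 9, 0, 8)
  "64708226" → prefix "647" already present; 5 new (0, 8, 2, 2, 6)
Total nodes = 7 + 2 + 4 + 3 + 0 + 2 + 7 + 5 + 5 = 35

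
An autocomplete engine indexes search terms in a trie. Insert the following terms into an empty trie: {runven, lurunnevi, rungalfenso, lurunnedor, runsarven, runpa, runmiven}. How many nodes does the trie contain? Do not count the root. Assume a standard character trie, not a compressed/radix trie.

Count nodes per top-level branch (shared prefixes stored once):
  'l'-branch (lurunnedor, lurunnevi): 12 nodes
  'r'-branch (rungalfenso, runmiven, runpa, runsarven, runven): 27 nodes
Sum: 39

39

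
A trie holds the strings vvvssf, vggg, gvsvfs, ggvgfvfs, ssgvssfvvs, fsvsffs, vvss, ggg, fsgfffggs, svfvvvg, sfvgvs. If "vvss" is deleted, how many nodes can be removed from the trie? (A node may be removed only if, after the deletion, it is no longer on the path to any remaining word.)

2

A node on "vvss"'s path can go only if nothing else ends at it or branches off below it.
The suffix "ss" (2 nodes) is used only by "vvss"; the node for "vv" still has the child "v", so pruning stops there.
Nodes removed: 2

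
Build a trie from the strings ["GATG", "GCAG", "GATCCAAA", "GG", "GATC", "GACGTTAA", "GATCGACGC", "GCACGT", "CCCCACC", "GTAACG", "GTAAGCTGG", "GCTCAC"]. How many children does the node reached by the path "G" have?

The children of the "G" node are the distinct next characters among strings starting with "G".
Characters that immediately follow "G" among the stored strings: {A, C, G, T}.
That node has 4 child edges.

4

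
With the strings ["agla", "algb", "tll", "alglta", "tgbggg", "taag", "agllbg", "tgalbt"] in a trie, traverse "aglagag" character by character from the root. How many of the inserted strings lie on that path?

Traverse "aglagag" character by character; count nodes along the way that are marked as word ends.
Prefixes of the query that are stored words: "agla"
Count: 1

1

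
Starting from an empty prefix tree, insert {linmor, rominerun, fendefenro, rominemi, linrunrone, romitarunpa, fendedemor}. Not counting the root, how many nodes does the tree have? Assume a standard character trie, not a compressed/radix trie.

Count nodes per top-level branch (shared prefixes stored once):
  'f'-branch (fendedemor, fendefenro): 15 nodes
  'l'-branch (linmor, linrunrone): 13 nodes
  'r'-branch (rominemi, rominerun, romitarunpa): 18 nodes
Sum: 46

46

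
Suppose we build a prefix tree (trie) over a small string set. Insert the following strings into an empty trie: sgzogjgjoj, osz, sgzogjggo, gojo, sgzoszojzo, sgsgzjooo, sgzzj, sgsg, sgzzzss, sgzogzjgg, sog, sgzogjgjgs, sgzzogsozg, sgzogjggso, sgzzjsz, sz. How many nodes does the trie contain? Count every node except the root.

Trace insertions, counting only characters that open a new branch:
  "sgzogjgjoj" → 10 new (s, g, z, o, g, j, g, j, o, j)
  "osz" → 3 new (o, s, z)
  "sgzogjggo" → prefix "sgzogjg" already present; 2 new (g, o)
  "gojo" → 4 new (g, o, j, o)
  "sgzoszojzo" → prefix "sgzo" already present; 6 new (s, z, o, j, z, o)
  "sgsgzjooo" → prefix "sg" already present; 7 new (s, g, z, j, o, o, o)
  "sgzzj" → prefix "sgz" already present; 2 new (z, j)
  "sgsg" → prefix "sgsg" already present; 0 new (none)
  "sgzzzss" → prefix "sgzz" already present; 3 new (z, s, s)
  "sgzogzjgg" → prefix "sgzog" already present; 4 new (z, j, g, g)
  "sog" → prefix "s" already present; 2 new (o, g)
  "sgzogjgjgs" → prefix "sgzogjgj" already present; 2 new (g, s)
  "sgzzogsozg" → prefix "sgzz" already present; 6 new (o, g, s, o, z, g)
  "sgzogjggso" → prefix "sgzogjgg" already present; 2 new (s, o)
  "sgzzjsz" → prefix "sgzzj" already present; 2 new (s, z)
  "sz" → prefix "s" already present; 1 new (z)
Total nodes = 10 + 3 + 2 + 4 + 6 + 7 + 2 + 0 + 3 + 4 + 2 + 2 + 6 + 2 + 2 + 1 = 56

56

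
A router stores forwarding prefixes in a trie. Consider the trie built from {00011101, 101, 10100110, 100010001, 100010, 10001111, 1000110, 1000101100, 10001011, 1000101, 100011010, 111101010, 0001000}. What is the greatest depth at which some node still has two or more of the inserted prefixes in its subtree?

Equivalently: take the maximum, over all pairs, of their longest common prefix length.
e.g. "10001011" and "1000101100" share the prefix "10001011" of length 8; no pair shares a longer one.
Longest shared-prefix length: 8

8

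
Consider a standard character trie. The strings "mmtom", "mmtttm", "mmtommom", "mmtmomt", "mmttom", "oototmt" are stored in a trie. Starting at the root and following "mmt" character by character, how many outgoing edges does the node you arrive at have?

Walk "mmt" from the root, arriving at one node.
Distinct next characters after "mmt": m, o, t.
That node has 3 child edges.

3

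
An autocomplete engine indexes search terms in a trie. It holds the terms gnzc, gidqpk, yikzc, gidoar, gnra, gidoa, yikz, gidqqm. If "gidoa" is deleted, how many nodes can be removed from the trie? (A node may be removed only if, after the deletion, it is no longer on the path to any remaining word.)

0

A node on "gidoa"'s path can go only if nothing else ends at it or branches off below it.
Every node on "gidoa" is still needed (e.g. by "gidoar"), so nothing is freed.
Nodes removed: 0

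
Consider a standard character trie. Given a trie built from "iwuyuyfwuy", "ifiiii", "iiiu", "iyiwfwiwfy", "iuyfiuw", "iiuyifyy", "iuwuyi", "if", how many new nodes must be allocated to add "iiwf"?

Walking "iiwf" from the root, the first 2 characters ("ii") follow existing edges; "w" is the first miss.
Each of the 2 remaining characters creates one node.

2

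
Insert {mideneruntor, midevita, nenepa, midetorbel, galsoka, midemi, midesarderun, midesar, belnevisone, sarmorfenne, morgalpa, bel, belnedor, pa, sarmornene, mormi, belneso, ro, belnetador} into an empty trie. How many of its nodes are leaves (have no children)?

17

Leaves are exactly the stored words that no other stored word extends.
Those words: "belnedor", "belneso", "belnetador", "belnevisone", "galsoka", "midemi", "mideneruntor", "midesarderun", "midetorbel", "midevita", "morgalpa", "mormi", "nenepa", "pa", "ro", "sarmorfenne", "sarmornene"
Leaf count: 17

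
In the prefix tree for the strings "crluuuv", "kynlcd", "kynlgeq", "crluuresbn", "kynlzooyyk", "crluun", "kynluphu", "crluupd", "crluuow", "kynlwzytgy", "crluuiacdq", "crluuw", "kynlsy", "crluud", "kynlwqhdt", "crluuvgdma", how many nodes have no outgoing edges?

16

A leaf is a node with no children — equivalently, the end of a word that is not a proper prefix of any other stored word.
Those words: "crluud", "crluuiacdq", "crluun", "crluuow", "crluupd", "crluuresbn", "crluuuv", "crluuvgdma", "crluuw", "kynlcd", "kynlgeq", "kynlsy", "kynluphu", "kynlwqhdt", "kynlwzytgy", "kynlzooyyk"
Leaf count: 16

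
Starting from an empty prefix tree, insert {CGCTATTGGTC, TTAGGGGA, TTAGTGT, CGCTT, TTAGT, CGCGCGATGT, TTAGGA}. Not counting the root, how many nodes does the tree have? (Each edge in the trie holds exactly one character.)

31

Trie structure (* marks end of a word):
(root)
├─ C
│  └─ G
│     └─ C
│        ├─ G
│        │  └─ C
│        │     └─ G
│        │        └─ A
│        │           └─ T
│        │              └─ G
│        │                 └─ T *
│        └─ T
│           ├─ A
│           │  └─ T
│           │     └─ T
│           │        └─ G
│           │           └─ G
│           │              └─ T
│           │                 └─ C *
│           └─ T *
└─ T
   └─ T
      └─ A
         └─ G
            ├─ G
            │  ├─ A *
            │  └─ G
            │     └─ G
            │        └─ A *
            └─ T *
               └─ G
                  └─ T *
Counting every labelled node above: 31.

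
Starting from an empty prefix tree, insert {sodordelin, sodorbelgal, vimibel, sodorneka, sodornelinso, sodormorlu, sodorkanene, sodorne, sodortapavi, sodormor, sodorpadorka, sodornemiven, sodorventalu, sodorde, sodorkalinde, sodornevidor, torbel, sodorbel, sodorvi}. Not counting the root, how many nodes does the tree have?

Count nodes per top-level branch (shared prefixes stored once):
  's'-branch (sodorbel, sodorbelgal, sodorde, sodordelin, sodorkalinde, sodorkanene, sodormor, sodormorlu, sodorne, sodorneka, sodornelinso, sodornemiven, sodornevidor, sodorpadorka, sodortapavi, sodorventalu, sodorvi): 72 nodes
  't'-branch (torbel): 6 nodes
  'v'-branch (vimibel): 7 nodes
Sum: 85

85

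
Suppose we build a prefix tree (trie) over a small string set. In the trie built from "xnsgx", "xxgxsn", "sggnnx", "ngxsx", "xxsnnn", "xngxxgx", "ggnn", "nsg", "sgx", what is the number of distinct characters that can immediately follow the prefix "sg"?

Walk "sg" from the root, arriving at one node.
Characters that immediately follow "sg" among the stored strings: {g, x}.
That node has 2 child edges.

2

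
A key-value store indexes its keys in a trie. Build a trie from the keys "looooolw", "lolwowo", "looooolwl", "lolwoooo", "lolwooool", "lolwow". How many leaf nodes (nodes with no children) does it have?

3

Leaves are exactly the stored words that no other stored word extends.
Those words: "lolwooool", "lolwowo", "looooolwl"
Leaf count: 3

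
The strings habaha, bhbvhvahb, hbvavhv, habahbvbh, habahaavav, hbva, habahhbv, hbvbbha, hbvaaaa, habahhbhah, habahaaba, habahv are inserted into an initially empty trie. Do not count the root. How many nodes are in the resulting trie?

45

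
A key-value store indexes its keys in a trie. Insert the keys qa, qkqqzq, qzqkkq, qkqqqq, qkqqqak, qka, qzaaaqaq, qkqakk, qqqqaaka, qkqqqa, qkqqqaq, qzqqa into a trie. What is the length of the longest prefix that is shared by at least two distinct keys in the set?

Equivalently: take the maximum, over all pairs, of their longest common prefix length.
e.g. "qkqqqa" and "qkqqqak" share the prefix "qkqqqa" of length 6; no pair shares a longer one.
Longest shared-prefix length: 6

6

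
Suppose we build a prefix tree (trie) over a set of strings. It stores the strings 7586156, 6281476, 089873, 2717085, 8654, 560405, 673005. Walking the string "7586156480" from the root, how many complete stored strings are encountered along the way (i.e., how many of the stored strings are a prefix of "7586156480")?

1

Traverse "7586156480" character by character; count nodes along the way that are marked as word ends.
Prefixes of the query that are stored words: "7586156"
Count: 1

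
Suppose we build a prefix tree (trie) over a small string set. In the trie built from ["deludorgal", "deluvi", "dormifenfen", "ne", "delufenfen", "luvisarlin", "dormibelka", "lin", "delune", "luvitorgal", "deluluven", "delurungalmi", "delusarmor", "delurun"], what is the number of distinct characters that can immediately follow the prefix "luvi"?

Walk "luvi" from the root, arriving at one node.
Distinct next characters after "luvi": s, t.
That node has 2 child edges.

2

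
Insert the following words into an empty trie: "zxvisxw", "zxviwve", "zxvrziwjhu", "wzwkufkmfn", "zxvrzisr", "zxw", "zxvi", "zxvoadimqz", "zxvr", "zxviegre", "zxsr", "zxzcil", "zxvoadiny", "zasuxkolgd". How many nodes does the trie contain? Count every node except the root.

58

Trace insertions, counting only characters that open a new branch:
  "zxvisxw" → 7 new (z, x, v, i, s, x, w)
  "zxviwve" → prefix "zxvi" already present; 3 new (w, v, e)
  "zxvrziwjhu" → prefix "zxv" already present; 7 new (r, z, i, w, j, h, u)
  "wzwkufkmfn" → 10 new (w, z, w, k, u, f, k, m, f, n)
  "zxvrzisr" → prefix "zxvrzi" already present; 2 new (s, r)
  "zxw" → prefix "zx" already present; 1 new (w)
  "zxvi" → prefix "zxvi" already present; 0 new (none)
  "zxvoadimqz" → prefix "zxv" already present; 7 new (o, a, d, i, m, q, z)
  "zxvr" → prefix "zxvr" already present; 0 new (none)
  "zxviegre" → prefix "zxvi" already present; 4 new (e, g, r, e)
  "zxsr" → prefix "zx" already present; 2 new (s, r)
  "zxzcil" → prefix "zx" already present; 4 new (z, c, i, l)
  "zxvoadiny" → prefix "zxvoadi" already present; 2 new (n, y)
  "zasuxkolgd" → prefix "z" already present; 9 new (a, s, u, x, k, o, l, g, d)
Total nodes = 7 + 3 + 7 + 10 + 2 + 1 + 0 + 7 + 0 + 4 + 2 + 4 + 2 + 9 = 58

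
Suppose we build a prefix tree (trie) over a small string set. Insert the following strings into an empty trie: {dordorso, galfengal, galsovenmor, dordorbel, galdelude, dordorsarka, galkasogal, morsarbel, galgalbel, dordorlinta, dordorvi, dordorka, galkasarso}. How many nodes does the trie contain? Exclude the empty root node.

Count nodes per top-level branch (shared prefixes stored once):
  'd'-branch (dordorbel, dordorka, dordorlinta, dordorsarka, dordorso, dordorvi): 24 nodes
  'g'-branch (galdelude, galfengal, galgalbel, galkasarso, galkasogal, galsovenmor): 40 nodes
  'm'-branch (morsarbel): 9 nodes
Sum: 73

73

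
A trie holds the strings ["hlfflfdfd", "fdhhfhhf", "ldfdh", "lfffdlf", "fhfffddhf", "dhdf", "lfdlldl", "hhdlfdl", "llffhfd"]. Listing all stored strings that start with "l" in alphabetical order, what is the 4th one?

llffhfd

Filter for "l…" and sort: "ldfdh", "lfdlldl", "lfffdlf", "llffhfd"
Position 4: llffhfd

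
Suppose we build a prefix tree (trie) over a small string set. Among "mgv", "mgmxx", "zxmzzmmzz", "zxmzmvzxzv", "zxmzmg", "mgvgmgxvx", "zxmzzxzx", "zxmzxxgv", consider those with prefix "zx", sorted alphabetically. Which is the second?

zxmzmvzxzv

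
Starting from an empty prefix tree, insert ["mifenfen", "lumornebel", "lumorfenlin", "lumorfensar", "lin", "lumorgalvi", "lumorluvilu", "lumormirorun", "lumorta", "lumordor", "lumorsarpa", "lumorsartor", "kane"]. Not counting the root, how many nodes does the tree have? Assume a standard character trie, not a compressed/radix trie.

For each word, the new-node count is its length minus the longest prefix already in the trie:
  "mifenfen" → 8 new (m, i, f, e, n, f, e, n)
  "lumornebel" → 10 new (l, u, m, o, r, n, e, b, e, l)
  "lumorfenlin" → prefix "lumor" already present; 6 new (f, e, n, l, i, n)
  "lumorfensar" → prefix "lumorfen" already present; 3 new (s, a, r)
  "lin" → prefix "l" already present; 2 new (i, n)
  "lumorgalvi" → prefix "lumor" already present; 5 new (g, a, l, v, i)
  "lumorluvilu" → prefix "lumor" already present; 6 new (l, u, v, i, l, u)
  "lumormirorun" → prefix "lumor" already present; 7 new (m, i, r, o, r, u, n)
  "lumorta" → prefix "lumor" already present; 2 new (t, a)
  "lumordor" → prefix "lumor" already present; 3 new (d, o, r)
  "lumorsarpa" → prefix "lumor" already present; 5 new (s, a, r, p, a)
  "lumorsartor" → prefix "lumorsar" already present; 3 new (t, o, r)
  "kane" → 4 new (k, a, n, e)
Total nodes = 8 + 10 + 6 + 3 + 2 + 5 + 6 + 7 + 2 + 3 + 5 + 3 + 4 = 64

64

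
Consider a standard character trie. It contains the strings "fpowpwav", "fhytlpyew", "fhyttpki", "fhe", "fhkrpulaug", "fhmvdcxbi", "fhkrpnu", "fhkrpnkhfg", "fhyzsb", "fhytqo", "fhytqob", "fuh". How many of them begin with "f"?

12

Filter for entries beginning with "f":
Matches: "fhe", "fhkrpnkhfg", "fhkrpnu", "fhkrpulaug", "fhmvdcxbi", "fhytlpyew", "fhytqo", "fhytqob", "fhyttpki", "fhyzsb", "fpowpwav", "fuh"
Count: 12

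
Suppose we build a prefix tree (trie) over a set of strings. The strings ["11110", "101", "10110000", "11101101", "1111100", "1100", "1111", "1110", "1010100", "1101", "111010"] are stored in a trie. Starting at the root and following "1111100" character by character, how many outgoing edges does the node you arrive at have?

0

The children of the "1111100" node are the distinct next characters among strings starting with "1111100".
No stored string extends past "1111100".
That node has 0 child edges.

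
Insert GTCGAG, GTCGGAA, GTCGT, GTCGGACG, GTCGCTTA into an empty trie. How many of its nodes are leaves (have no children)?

Leaves are exactly the stored words that no other stored word extends.
Those words: "GTCGAG", "GTCGCTTA", "GTCGGAA", "GTCGGACG", "GTCGT"
Leaf count: 5

5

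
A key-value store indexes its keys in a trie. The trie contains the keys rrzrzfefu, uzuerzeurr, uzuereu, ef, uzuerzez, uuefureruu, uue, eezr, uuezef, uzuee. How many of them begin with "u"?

Traverse to the node for "u", then collect every word in that subtree.
Words under "u": uue, uuefureruu, uuezef, uzuee, uzuereu, uzuerzeurr, uzuerzez
Count: 7

7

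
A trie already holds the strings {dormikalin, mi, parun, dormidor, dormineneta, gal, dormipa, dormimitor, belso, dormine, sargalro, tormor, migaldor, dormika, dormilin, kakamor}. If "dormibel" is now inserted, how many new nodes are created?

3

"dormi" is already a path in the trie; the remaining "bel" must be added.
New nodes needed: |"dormibel"| − 5 = 8 − 5 = 3.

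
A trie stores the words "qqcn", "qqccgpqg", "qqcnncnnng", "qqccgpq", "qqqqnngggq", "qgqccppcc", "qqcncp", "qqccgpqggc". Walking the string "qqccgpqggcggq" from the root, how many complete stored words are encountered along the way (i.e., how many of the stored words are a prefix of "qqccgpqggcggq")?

Check each prefix of "qqccgpqggcggq" against the stored set — each match is an end-marker on the path.
Prefixes of the query that are stored words: "qqccgpq", "qqccgpqg", "qqccgpqggc"
Count: 3

3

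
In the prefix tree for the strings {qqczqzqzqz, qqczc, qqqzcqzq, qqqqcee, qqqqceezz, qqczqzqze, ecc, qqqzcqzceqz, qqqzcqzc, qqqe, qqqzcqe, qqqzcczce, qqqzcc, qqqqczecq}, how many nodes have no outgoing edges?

A leaf is a node with no children — equivalently, the end of a word that is not a proper prefix of any other stored word.
Those words: "ecc", "qqczc", "qqczqzqze", "qqczqzqzqz", "qqqe", "qqqqceezz", "qqqqczecq", "qqqzcczce", "qqqzcqe", "qqqzcqzceqz", "qqqzcqzq"
Leaf count: 11

11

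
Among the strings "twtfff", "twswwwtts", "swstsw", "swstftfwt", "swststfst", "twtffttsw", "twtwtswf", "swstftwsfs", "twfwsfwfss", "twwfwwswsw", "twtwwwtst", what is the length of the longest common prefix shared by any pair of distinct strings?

6

The deepest shared node is where two words last agree before diverging.
e.g. "swstftfwt" and "swstftwsfs" share the prefix "swstft" of length 6; no pair shares a longer one.
Longest shared-prefix length: 6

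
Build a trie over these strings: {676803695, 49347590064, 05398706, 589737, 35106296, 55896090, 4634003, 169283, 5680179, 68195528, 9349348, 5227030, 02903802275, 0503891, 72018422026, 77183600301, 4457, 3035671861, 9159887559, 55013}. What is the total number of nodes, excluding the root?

147

Count nodes per top-level branch (shared prefixes stored once):
  '0'-branch (02903802275, 0503891, 05398706): 23 nodes
  '1'-branch (169283): 6 nodes
  '3'-branch (3035671861, 35106296): 17 nodes
  '4'-branch (4457, 4634003, 49347590064): 20 nodes
  '5'-branch (5227030, 55013, 55896090, 5680179, 589737): 28 nodes
  '6'-branch (676803695, 68195528): 16 nodes
  '7'-branch (72018422026, 77183600301): 21 nodes
  '9'-branch (9159887559, 9349348): 16 nodes
Sum: 147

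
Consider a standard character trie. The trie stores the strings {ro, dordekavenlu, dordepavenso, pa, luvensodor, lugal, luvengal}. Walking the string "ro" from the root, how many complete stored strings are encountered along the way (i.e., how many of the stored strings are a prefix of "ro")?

Walk "ro" from the root; an end-of-word marker is hit whenever a stored word is a prefix of "ro".
Prefixes of the query that are stored words: "ro"
Count: 1

1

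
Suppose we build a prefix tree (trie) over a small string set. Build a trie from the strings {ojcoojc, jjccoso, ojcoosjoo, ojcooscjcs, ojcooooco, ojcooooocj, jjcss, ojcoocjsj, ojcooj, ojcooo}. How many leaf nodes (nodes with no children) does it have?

A leaf is a node with no children — equivalently, the end of a word that is not a proper prefix of any other stored word.
Those words: "jjccoso", "jjcss", "ojcoocjsj", "ojcoojc", "ojcooooco", "ojcooooocj", "ojcooscjcs", "ojcoosjoo"
Leaf count: 8

8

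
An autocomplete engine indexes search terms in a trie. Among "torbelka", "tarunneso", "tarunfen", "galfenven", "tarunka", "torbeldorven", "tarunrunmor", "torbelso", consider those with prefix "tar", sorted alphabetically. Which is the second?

Words with prefix "tar", in lexicographic order: "tarunfen", "tarunka", "tarunneso", "tarunrunmor"
Position 2: tarunka

tarunka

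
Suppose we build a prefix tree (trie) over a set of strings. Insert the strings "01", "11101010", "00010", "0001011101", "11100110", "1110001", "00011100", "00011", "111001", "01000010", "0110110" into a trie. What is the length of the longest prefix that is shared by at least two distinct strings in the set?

6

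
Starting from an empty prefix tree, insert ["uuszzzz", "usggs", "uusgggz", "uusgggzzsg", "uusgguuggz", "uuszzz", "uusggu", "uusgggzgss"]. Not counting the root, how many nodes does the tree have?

26

For each word, the new-node count is its length minus the longest prefix already in the trie:
  "uuszzzz" → 7 new (u, u, s, z, z, z, z)
  "usggs" → prefix "u" already present; 4 new (s, g, g, s)
  "uusgggz" → prefix "uus" already present; 4 new (g, g, g, z)
  "uusgggzzsg" → prefix "uusgggz" already present; 3 new (z, s, g)
  "uusgguuggz" → prefix "uusgg" already present; 5 new (u, u, g, g, z)
  "uuszzz" → prefix "uuszzz" already present; 0 new (none)
  "uusggu" → prefix "uusggu" already present; 0 new (none)
  "uusgggzgss" → prefix "uusgggz" already present; 3 new (g, s, s)
Total nodes = 7 + 4 + 4 + 3 + 5 + 0 + 0 + 3 = 26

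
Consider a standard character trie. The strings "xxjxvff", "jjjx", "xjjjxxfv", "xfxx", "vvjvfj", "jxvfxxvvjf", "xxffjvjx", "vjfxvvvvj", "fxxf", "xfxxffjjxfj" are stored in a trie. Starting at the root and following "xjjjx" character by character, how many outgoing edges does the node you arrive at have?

1

The children of the "xjjjx" node are the distinct next characters among strings starting with "xjjjx".
Distinct next characters after "xjjjx": x.
That node has 1 child edge.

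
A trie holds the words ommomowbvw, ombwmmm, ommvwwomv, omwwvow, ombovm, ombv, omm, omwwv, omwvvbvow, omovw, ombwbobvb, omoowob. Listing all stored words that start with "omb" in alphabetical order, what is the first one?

ombovm

Filter for "omb…" and sort: "ombovm", "ombv", "ombwbobvb", "ombwmmm"
The 1st is ombovm.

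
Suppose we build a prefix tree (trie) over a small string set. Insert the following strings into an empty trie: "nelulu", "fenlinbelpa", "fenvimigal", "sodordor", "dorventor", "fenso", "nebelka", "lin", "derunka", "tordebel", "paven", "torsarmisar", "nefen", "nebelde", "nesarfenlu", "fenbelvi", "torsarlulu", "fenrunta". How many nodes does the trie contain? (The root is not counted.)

105

Insert word by word; a character creates a node only if that edge doesn't already exist:
  "nelulu" → 6 new (n, e, l, u, l, u)
  "fenlinbelpa" → 11 new (f, e, n, l, i, n, b, e, l, p, a)
  "fenvimigal" → prefix "fen" already present; 7 new (v, i, m, i, g, a, l)
  "sodordor" → 8 new (s, o, d, o, r, d, o, r)
  "dorventor" → 9 new (d, o, r, v, e, n, t, o, r)
  "fenso" → prefix "fen" already present; 2 new (s, o)
  "nebelka" → prefix "ne" already present; 5 new (b, e, l, k, a)
  "lin" → 3 new (l, i, n)
  "derunka" → prefix "d" already present; 6 new (e, r, u, n, k, a)
  "tordebel" → 8 new (t, o, r, d, e, b, e, l)
  "paven" → 5 new (p, a, v, e, n)
  "torsarmisar" → prefix "tor" already present; 8 new (s, a, r, m, i, s, a, r)
  "nefen" → prefix "ne" already present; 3 new (f, e, n)
  "nebelde" → prefix "nebel" already present; 2 new (d, e)
  "nesarfenlu" → prefix "ne" already present; 8 new (s, a, r, f, e, n, l, u)
  "fenbelvi" → prefix "fen" already present; 5 new (b, e, l, v, i)
  "torsarlulu" → prefix "torsar" already present; 4 new (l, u, l, u)
  "fenrunta" → prefix "fen" already present; 5 new (r, u, n, t, a)
Total nodes = 6 + 11 + 7 + 8 + 9 + 2 + 5 + 3 + 6 + 8 + 5 + 8 + 3 + 2 + 8 + 5 + 4 + 5 = 105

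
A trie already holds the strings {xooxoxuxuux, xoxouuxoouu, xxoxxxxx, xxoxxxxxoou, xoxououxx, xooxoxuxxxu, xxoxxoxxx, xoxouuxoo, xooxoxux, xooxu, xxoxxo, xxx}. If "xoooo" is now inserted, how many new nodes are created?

2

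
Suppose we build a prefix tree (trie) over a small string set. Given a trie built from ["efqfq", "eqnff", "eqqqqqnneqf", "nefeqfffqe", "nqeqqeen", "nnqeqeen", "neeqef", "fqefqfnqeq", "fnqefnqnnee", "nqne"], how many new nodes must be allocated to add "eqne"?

1

Walking "eqne" from the root, the first 3 characters ("eqn") follow existing edges; "e" is the first miss.
So 4 − 3 = 1 new nodes.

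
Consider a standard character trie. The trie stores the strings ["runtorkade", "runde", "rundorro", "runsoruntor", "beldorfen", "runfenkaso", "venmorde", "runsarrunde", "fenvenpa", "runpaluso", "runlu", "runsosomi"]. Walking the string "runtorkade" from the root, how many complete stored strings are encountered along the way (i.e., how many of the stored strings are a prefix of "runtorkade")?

1

Check each prefix of "runtorkade" against the stored set — each match is an end-marker on the path.
Prefixes of the query that are stored words: "runtorkade"
Count: 1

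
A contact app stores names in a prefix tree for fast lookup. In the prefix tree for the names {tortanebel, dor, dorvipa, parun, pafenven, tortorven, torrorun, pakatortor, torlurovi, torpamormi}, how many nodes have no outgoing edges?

A leaf is a node with no children — equivalently, the end of a word that is not a proper prefix of any other stored word.
Those words: "dorvipa", "pafenven", "pakatortor", "parun", "torlurovi", "torpamormi", "torrorun", "tortanebel", "tortorven"
Leaf count: 9

9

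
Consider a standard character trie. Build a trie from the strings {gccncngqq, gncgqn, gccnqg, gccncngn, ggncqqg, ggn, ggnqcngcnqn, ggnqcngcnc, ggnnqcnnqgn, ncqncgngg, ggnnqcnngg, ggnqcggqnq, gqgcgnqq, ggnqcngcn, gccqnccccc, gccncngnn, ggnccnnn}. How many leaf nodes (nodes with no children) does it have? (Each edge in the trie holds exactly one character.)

14

Leaves are exactly the stored words that no other stored word extends.
Those words: "gccncngnn", "gccncngqq", "gccnqg", "gccqnccccc", "ggnccnnn", "ggncqqg", "ggnnqcnngg", "ggnnqcnnqgn", "ggnqcggqnq", "ggnqcngcnc", "ggnqcngcnqn", "gncgqn", "gqgcgnqq", "ncqncgngg"
Leaf count: 14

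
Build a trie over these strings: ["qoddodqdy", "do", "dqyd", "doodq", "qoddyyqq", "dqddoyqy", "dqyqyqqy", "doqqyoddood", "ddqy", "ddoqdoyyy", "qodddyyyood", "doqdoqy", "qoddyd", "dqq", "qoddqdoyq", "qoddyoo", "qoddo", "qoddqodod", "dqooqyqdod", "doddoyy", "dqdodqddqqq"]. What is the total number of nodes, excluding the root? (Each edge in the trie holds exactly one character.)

96

Trace insertions, counting only characters that open a new branch:
  "qoddodqdy" → 9 new (q, o, d, d, o, d, q, d, y)
  "do" → 2 new (d, o)
  "dqyd" → prefix "d" already present; 3 new (q, y, d)
  "doodq" → prefix "do" already present; 3 new (o, d, q)
  "qoddyyqq" → prefix "qodd" already present; 4 new (y, y, q, q)
  "dqddoyqy" → prefix "dq" already present; 6 new (d, d, o, y, q, y)
  "dqyqyqqy" → prefix "dqy" already present; 5 new (q, y, q, q, y)
  "doqqyoddood" → prefix "do" already present; 9 new (q, q, y, o, d, d, o, o, d)
  "ddqy" → prefix "d" already present; 3 new (d, q, y)
  "ddoqdoyyy" → prefix "dd" already present; 7 new (o, q, d, o, y, y, y)
  "qodddyyyood" → prefix "qodd" already present; 7 new (d, y, y, y, o, o, d)
  "doqdoqy" → prefix "doq" already present; 4 new (d, o, q, y)
  "qoddyd" → prefix "qoddy" already present; 1 new (d)
  "dqq" → prefix "dq" already present; 1 new (q)
  "qoddqdoyq" → prefix "qodd" already present; 5 new (q, d, o, y, q)
  "qoddyoo" → prefix "qoddy" already present; 2 new (o, o)
  "qoddo" → prefix "qoddo" already present; 0 new (none)
  "qoddqodod" → prefix "qoddq" already present; 4 new (o, d, o, d)
  "dqooqyqdod" → prefix "dq" already present; 8 new (o, o, q, y, q, d, o, d)
  "doddoyy" → prefix "do" already present; 5 new (d, d, o, y, y)
  "dqdodqddqqq" → prefix "dqd" already present; 8 new (o, d, q, d, d, q, q, q)
Total nodes = 9 + 2 + 3 + 3 + 4 + 6 + 5 + 9 + 3 + 7 + 7 + 4 + 1 + 1 + 5 + 2 + 0 + 4 + 8 + 5 + 8 = 96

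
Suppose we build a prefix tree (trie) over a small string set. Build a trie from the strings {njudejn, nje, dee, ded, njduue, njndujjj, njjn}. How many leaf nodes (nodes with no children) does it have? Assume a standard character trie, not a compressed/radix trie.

7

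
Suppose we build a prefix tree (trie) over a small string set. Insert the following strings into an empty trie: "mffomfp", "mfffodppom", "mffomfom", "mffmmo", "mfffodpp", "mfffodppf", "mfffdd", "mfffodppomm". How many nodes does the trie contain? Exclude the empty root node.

For each word, the new-node count is its length minus the longest prefix already in the trie:
  "mffomfp" → 7 new (m, f, f, o, m, f, p)
  "mfffodppom" → prefix "mff" already present; 7 new (f, o, d, p, p, o, m)
  "mffomfom" → prefix "mffomf" already present; 2 new (o, m)
  "mffmmo" → prefix "mff" already present; 3 new (m, m, o)
  "mfffodpp" → prefix "mfffodpp" already present; 0 new (none)
  "mfffodppf" → prefix "mfffodpp" already present; 1 new (f)
  "mfffdd" → prefix "mfff" already present; 2 new (d, d)
  "mfffodppomm" → prefix "mfffodppom" already present; 1 new (m)
Total nodes = 7 + 7 + 2 + 3 + 0 + 1 + 2 + 1 = 23

23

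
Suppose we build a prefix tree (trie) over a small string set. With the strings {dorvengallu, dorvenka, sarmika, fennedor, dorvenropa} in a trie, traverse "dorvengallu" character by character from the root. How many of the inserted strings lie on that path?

1

Walk "dorvengallu" from the root; an end-of-word marker is hit whenever a stored word is a prefix of "dorvengallu".
Prefixes of the query that are stored words: "dorvengallu"
Count: 1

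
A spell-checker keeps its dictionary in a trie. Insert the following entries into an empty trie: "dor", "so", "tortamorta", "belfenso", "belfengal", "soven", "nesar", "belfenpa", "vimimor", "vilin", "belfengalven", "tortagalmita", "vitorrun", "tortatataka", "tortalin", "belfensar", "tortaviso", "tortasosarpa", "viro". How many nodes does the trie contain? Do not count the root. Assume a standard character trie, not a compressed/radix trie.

Trace insertions, counting only characters that open a new branch:
  "dor" → 3 new (d, o, r)
  "so" → 2 new (s, o)
  "tortamorta" → 10 new (t, o, r, t, a, m, o, r, t, a)
  "belfenso" → 8 new (b, e, l, f, e, n, s, o)
  "belfengal" → prefix "belfen" already present; 3 new (g, a, l)
  "soven" → prefix "so" already present; 3 new (v, e, n)
  "nesar" → 5 new (n, e, s, a, r)
  "belfenpa" → prefix "belfen" already present; 2 new (p, a)
  "vimimor" → 7 new (v, i, m, i, m, o, r)
  "vilin" → prefix "vi" already present; 3 new (l, i, n)
  "belfengalven" → prefix "belfengal" already present; 3 new (v, e, n)
  "tortagalmita" → prefix "torta" already present; 7 new (g, a, l, m, i, t, a)
  "vitorrun" → prefix "vi" already present; 6 new (t, o, r, r, u, n)
  "tortatataka" → prefix "torta" already present; 6 new (t, a, t, a, k, a)
  "tortalin" → prefix "torta" already present; 3 new (l, i, n)
  "belfensar" → prefix "belfens" already present; 2 new (a, r)
  "tortaviso" → prefix "torta" already present; 4 new (v, i, s, o)
  "tortasosarpa" → prefix "torta" already present; 7 new (s, o, s, a, r, p, a)
  "viro" → prefix "vi" already present; 2 new (r, o)
Total nodes = 3 + 2 + 10 + 8 + 3 + 3 + 5 + 2 + 7 + 3 + 3 + 7 + 6 + 6 + 3 + 2 + 4 + 7 + 2 = 86

86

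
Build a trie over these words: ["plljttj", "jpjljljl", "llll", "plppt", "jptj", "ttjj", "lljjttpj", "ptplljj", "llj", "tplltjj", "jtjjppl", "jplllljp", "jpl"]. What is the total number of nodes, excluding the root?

58

Insert word by word; a character creates a node only if that edge doesn't already exist:
  "plljttj" → 7 new (p, l, l, j, t, t, j)
  "jpjljljl" → 8 new (j, p, j, l, j, l, j, l)
  "llll" → 4 new (l, l, l, l)
  "plppt" → prefix "pl" already present; 3 new (p, p, t)
  "jptj" → prefix "jp" already present; 2 new (t, j)
  "ttjj" → 4 new (t, t, j, j)
  "lljjttpj" → prefix "ll" already present; 6 new (j, j, t, t, p, j)
  "ptplljj" → prefix "p" already present; 6 new (t, p, l, l, j, j)
  "llj" → prefix "llj" already present; 0 new (none)
  "tplltjj" → prefix "t" already present; 6 new (p, l, l, t, j, j)
  "jtjjppl" → prefix "j" already present; 6 new (t, j, j, p, p, l)
  "jplllljp" → prefix "jp" already present; 6 new (l, l, l, l, j, p)
  "jpl" → prefix "jpl" already present; 0 new (none)
Total nodes = 7 + 8 + 4 + 3 + 2 + 4 + 6 + 6 + 0 + 6 + 6 + 6 + 0 = 58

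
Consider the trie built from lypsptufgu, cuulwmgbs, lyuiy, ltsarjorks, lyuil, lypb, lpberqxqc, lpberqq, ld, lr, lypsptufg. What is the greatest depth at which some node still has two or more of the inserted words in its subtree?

9

Look for the deepest trie node that still has at least two words in its subtree.
e.g. "lypsptufg" and "lypsptufgu" share the prefix "lypsptufg" of length 9; no pair shares a longer one.
Longest shared-prefix length: 9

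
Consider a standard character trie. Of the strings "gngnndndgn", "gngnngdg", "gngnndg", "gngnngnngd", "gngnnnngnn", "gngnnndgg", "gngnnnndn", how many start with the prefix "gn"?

7

Filter for entries beginning with "gn":
Matches: "gngnndg", "gngnndndgn", "gngnngdg", "gngnngnngd", "gngnnndgg", "gngnnnndn", "gngnnnngnn"
Count: 7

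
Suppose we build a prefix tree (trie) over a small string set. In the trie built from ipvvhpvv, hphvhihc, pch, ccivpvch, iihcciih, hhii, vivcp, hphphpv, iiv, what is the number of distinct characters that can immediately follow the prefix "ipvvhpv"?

Follow the path "ipvvhpv" to its node, then look at its outgoing edges.
Distinct next characters after "ipvvhpv": v.
That node has 1 child edge.

1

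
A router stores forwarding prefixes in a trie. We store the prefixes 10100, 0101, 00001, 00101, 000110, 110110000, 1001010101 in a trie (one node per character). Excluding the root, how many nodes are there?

35

Count nodes per top-level branch (shared prefixes stored once):
  '0'-branch (00001, 000110, 00101, 0101): 14 nodes
  '1'-branch (1001010101, 10100, 110110000): 21 nodes
Sum: 35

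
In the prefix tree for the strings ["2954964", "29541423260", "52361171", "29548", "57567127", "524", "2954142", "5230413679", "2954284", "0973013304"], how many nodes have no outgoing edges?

9

A leaf is a node with no children — equivalently, the end of a word that is not a proper prefix of any other stored word.
Those words: "0973013304", "29541423260", "2954284", "29548", "2954964", "5230413679", "52361171", "524", "57567127"
Leaf count: 9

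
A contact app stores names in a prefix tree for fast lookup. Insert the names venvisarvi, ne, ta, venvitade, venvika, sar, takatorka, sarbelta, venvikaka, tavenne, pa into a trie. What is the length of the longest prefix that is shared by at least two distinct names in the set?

7

The deepest shared node is where two words last agree before diverging.
"venvika" and "venvikaka" agree on "venvika" (7 characters) before diverging; nothing deeper is shared.
Longest shared-prefix length: 7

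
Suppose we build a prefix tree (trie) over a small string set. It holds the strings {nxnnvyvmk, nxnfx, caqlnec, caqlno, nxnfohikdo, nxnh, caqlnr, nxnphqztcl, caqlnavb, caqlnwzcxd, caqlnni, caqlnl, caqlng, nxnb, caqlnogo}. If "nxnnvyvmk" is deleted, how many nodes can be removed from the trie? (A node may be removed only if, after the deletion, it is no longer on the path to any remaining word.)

6

Walk "nxnnvyvmk" from the leaf back toward the root, removing each node that no remaining word uses.
The suffix "nvyvmk" (6 nodes) is used only by "nxnnvyvmk"; the node for "nxn" still has the child "f", so pruning stops there.
Nodes removed: 6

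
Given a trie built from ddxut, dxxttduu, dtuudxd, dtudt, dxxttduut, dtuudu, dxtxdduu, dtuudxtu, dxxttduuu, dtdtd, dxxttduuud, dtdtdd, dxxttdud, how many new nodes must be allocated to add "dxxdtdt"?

4

"dxx" is already a path in the trie; the remaining "dtdt" must be added.
Each of the 4 remaining characters creates one node.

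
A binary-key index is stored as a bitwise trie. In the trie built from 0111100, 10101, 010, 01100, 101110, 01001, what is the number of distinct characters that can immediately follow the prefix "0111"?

Follow the path "0111" to its node, then look at its outgoing edges.
Distinct next characters after "0111": 1.
That node has 1 child edge.

1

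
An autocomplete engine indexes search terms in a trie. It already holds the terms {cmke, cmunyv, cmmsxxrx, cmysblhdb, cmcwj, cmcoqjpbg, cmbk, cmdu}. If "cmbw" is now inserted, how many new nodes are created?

1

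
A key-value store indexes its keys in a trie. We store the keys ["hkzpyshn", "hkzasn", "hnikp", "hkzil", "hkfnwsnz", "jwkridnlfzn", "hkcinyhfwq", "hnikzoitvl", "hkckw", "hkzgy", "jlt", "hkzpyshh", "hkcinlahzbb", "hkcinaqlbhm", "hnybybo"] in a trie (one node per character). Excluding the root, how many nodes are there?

Insert word by word; a character creates a node only if that edge doesn't already exist:
  "hkzpyshn" → 8 new (h, k, z, p, y, s, h, n)
  "hkzasn" → prefix "hkz" already present; 3 new (a, s, n)
  "hnikp" → prefix "h" already present; 4 new (n, i, k, p)
  "hkzil" → prefix "hkz" already present; 2 new (i, l)
  "hkfnwsnz" → prefix "hk" already present; 6 new (f, n, w, s, n, z)
  "jwkridnlfzn" → 11 new (j, w, k, r, i, d, n, l, f, z, n)
  "hkcinyhfwq" → prefix "hk" already present; 8 new (c, i, n, y, h, f, w, q)
  "hnikzoitvl" → prefix "hnik" already present; 6 new (z, o, i, t, v, l)
  "hkckw" → prefix "hkc" already present; 2 new (k, w)
  "hkzgy" → prefix "hkz" already present; 2 new (g, y)
  "jlt" → prefix "j" already present; 2 new (l, t)
  "hkzpyshh" → prefix "hkzpysh" already present; 1 new (h)
  "hkcinlahzbb" → prefix "hkcin" already present; 6 new (l, a, h, z, b, b)
  "hkcinaqlbhm" → prefix "hkcin" already present; 6 new (a, q, l, b, h, m)
  "hnybybo" → prefix "hn" already present; 5 new (y, b, y, b, o)
Total nodes = 8 + 3 + 4 + 2 + 6 + 11 + 8 + 6 + 2 + 2 + 2 + 1 + 6 + 6 + 5 = 72

72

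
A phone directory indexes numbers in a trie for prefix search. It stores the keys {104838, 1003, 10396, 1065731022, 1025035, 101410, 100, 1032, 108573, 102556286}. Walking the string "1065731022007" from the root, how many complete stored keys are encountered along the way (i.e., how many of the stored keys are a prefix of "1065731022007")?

1

Traverse "1065731022007" character by character; count nodes along the way that are marked as word ends.
Prefixes of the query that are stored words: "1065731022"
Count: 1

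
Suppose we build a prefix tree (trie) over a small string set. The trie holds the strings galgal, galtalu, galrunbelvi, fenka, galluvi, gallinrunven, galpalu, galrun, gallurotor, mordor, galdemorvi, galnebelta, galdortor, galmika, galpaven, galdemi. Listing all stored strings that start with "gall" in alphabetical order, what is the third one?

Filter for "gall…" and sort: "gallinrunven", "gallurotor", "galluvi"
The 3rd is galluvi.

galluvi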